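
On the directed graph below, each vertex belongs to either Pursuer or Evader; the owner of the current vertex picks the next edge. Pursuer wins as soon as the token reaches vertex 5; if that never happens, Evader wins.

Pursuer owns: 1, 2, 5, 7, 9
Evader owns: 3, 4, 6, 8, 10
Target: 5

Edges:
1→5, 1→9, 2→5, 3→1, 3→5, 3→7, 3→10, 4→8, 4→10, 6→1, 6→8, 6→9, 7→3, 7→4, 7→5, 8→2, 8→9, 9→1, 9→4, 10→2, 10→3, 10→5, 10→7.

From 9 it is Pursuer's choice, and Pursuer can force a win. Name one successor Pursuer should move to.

1

A0 = {5}
A1: add {1, 2, 7} — 1 (Pursuer) has 1→5; 2 (Pursuer) has 2→5; 7 (Pursuer) has 7→5.
A2: add {9} — 9 (Pursuer) has 9→1.
A3: add {8} — 8 (Evader): all of {2, 9} already in.
A4: add {6} — 6 (Evader): all of {1, 8, 9} already in.
A5 = A4; e.g. 3 (Evader) can still go to 10. Fixed point.
From 9, successor 1 is in the attractor (rank 1); the other successor 4 is not.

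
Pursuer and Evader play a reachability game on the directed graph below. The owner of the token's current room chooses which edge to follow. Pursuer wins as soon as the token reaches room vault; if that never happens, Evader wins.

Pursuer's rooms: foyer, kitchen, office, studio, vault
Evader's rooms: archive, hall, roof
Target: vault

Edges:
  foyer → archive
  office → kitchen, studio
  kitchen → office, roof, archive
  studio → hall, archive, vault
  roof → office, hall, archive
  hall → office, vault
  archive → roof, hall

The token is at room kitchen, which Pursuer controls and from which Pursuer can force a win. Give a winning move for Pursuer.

A0 = {vault}
A1: add {studio} — studio (Pursuer) has studio→vault.
A2: add {office} — office (Pursuer) has office→studio.
A3: add {hall, kitchen} — kitchen (Pursuer) has kitchen→office; hall (Evader): all of {office, vault} already in.
A4 = A3; e.g. foyer (Pursuer) has no edge into A3. Fixed point.
From kitchen, successor office is in the attractor (rank 2); the other successors archive, roof are not.

office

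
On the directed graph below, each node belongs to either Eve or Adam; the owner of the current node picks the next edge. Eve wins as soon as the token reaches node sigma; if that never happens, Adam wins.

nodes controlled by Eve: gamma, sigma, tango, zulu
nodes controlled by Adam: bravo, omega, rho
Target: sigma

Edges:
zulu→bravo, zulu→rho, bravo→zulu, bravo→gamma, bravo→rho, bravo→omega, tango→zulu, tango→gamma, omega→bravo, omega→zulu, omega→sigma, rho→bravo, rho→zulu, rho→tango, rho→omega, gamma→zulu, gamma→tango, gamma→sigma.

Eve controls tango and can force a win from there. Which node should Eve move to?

gamma

A0 = {sigma}
A1: add {gamma} — gamma (Eve) has gamma→sigma.
A2: add {tango} — tango (Eve) has tango→gamma.
A3 = A2; e.g. bravo (Adam) can still go to zulu. Fixed point.
From tango, successor gamma is in the attractor (rank 1); the other successor zulu is not.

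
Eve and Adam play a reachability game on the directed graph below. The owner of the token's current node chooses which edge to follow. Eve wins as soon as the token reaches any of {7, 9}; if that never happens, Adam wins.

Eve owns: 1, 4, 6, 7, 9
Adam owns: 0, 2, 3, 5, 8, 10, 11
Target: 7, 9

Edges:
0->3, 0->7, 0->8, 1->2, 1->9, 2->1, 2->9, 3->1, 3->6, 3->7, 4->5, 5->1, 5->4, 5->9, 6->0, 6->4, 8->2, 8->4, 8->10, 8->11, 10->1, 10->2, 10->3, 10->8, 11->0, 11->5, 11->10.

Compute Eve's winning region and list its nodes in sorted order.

1, 2, 7, 9

A0 = {7, 9}
A1: add {1} — 1 (Eve) has 1→9.
A2: add {2} — 2 (Adam): all of {1, 9} already in.
A3 = A2; e.g. 0 (Adam) can still go to 3. Fixed point.
Eve's winning region = {1, 2, 7, 9}.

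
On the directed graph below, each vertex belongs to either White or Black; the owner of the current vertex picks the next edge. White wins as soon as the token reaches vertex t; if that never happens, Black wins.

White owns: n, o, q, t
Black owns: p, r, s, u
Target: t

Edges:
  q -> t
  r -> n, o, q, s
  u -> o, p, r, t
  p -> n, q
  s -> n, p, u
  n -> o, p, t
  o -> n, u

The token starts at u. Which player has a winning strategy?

A0 = {t}
A1: add {n, q} — n (White) has n→t; q (White) has q→t.
A2: add {o, p} — o (White) has o→n; p (Black): all of {n, q} already in.
A3 = A2; e.g. r (Black) can still go to s. Fixed point.
u never enters the attractor, so Black can avoid the target forever.

Black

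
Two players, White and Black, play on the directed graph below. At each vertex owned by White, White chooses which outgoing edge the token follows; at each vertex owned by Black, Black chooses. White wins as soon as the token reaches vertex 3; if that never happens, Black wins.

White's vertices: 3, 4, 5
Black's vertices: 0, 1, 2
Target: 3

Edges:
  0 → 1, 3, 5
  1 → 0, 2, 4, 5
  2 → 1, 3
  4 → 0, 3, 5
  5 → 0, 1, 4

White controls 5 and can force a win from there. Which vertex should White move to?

4

A0 = {3}
A1: add {4} — 4 (White) has 4→3.
A2: add {5} — 5 (White) has 5→4.
A3 = A2; e.g. 0 (Black) can still go to 1. Fixed point.
From 5, successor 4 is in the attractor (rank 1); the other successors 0, 1 are not.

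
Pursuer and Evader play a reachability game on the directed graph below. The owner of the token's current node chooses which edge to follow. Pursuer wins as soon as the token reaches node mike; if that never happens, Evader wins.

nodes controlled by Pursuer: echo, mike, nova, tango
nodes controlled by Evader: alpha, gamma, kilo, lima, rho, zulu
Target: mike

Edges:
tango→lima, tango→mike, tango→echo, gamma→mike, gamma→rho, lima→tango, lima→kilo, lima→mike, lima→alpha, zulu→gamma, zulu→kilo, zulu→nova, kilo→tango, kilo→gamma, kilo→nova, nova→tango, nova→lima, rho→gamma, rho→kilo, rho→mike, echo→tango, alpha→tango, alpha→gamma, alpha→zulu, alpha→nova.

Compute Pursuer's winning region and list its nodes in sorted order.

echo, mike, nova, tango

A0 = {mike}
A1: add {tango} — tango (Pursuer) has tango→mike.
A2: add {echo, nova} — nova (Pursuer) has nova→tango; echo (Pursuer) has echo→tango.
A3 = A2; e.g. gamma (Evader) can still go to rho. Fixed point.
Pursuer's winning region = {echo, mike, nova, tango}.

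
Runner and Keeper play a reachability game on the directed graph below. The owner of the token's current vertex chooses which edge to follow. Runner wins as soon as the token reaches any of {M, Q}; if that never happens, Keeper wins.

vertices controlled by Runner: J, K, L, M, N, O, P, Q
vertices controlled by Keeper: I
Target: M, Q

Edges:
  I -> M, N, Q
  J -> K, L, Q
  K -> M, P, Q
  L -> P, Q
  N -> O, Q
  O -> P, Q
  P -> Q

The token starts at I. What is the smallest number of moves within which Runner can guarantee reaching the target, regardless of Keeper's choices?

2

A0 = {M, Q}
A1: add {J, K, L, N, O, P} — J (Runner) has J→Q; K (Runner) has K→M; L (Runner) has L→Q; N (Runner) has N→Q; O (Runner) has O→Q; P (Runner) has P→Q.
A2: add {I} — I (Keeper): all of {M, N, Q} already in.
A2 = all vertices. Fixed point.
I enters the attractor at level 2, so Runner can force the target in 2 moves from there.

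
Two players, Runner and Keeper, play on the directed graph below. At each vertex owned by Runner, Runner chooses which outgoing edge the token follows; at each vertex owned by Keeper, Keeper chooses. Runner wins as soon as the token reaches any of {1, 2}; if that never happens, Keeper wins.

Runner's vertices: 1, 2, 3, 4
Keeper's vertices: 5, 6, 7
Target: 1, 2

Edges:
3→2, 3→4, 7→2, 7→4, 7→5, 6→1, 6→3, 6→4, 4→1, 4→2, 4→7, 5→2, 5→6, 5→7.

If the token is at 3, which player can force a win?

Runner

A0 = {1, 2}
A1: add {3, 4} — 3 (Runner) has 3→2; 4 (Runner) has 4→1.
3 ∈ A1, so Runner can force the target.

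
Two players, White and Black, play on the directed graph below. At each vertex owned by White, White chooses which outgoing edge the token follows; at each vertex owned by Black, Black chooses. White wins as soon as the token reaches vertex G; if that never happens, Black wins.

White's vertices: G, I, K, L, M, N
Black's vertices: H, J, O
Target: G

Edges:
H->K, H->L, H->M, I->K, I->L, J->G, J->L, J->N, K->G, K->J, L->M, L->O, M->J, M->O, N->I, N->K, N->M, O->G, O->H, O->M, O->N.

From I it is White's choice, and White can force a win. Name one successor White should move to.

K

A0 = {G}
A1: add {K} — K (White) has K→G.
A2: add {I, N} — I (White) has I→K; N (White) has N→K.
A3 = A2; e.g. H (Black) can still go to L. Fixed point.
From I, successor K is in the attractor (rank 1); the other successor L is not.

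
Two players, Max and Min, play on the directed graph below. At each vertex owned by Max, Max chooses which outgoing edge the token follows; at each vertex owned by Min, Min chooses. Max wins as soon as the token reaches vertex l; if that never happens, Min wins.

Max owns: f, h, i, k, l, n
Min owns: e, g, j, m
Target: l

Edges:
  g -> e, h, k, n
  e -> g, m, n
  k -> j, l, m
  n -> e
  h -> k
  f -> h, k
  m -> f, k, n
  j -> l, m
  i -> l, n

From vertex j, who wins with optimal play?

A0 = {l}
A1: add {i, k} — i (Max) has i→l; k (Max) has k→l.
A2: add {f, h} — f (Max) has f→k; h (Max) has h→k.
A3 = A2; e.g. e (Min) can still go to g. Fixed point.
j never enters the attractor, so Min can avoid the target forever.

Min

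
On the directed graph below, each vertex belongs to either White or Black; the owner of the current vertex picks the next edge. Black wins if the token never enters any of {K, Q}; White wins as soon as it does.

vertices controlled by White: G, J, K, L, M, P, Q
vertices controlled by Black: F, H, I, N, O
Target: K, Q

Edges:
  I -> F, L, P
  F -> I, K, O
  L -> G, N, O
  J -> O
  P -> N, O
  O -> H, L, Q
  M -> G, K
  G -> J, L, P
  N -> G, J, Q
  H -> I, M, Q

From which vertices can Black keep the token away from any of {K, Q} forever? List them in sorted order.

A0 = {K, Q}
A1: add {M} — M (White) has M→K.
A2 = A1; e.g. F (Black) can still go to I. Fixed point.
White's attractor = {K, M, Q}; Black avoids the target exactly from the complement.

F, G, H, I, J, L, N, O, P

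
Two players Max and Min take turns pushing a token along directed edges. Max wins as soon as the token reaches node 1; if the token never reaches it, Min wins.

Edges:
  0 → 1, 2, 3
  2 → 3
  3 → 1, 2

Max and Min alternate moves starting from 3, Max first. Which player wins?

Max

Track states (vertex, player-to-move).
A0 = {(1,Max), (1,Min)}
A1: add {(0,Max), (3,Max)}.
(3,Max) ∈ A1 ⇒ Max forces the target.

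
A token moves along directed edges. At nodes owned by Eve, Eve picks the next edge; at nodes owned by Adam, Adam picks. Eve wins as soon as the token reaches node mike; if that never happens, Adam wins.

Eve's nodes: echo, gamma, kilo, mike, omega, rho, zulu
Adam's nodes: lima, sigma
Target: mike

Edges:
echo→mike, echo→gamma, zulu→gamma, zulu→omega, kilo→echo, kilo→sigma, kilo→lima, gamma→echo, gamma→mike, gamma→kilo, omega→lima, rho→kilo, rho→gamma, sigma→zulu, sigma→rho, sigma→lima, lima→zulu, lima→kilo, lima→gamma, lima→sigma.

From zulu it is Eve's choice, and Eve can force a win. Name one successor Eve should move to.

A0 = {mike}
A1: add {echo, gamma} — echo (Eve) has echo→mike; gamma (Eve) has gamma→mike.
A2: add {kilo, rho, zulu} — zulu (Eve) has zulu→gamma; kilo (Eve) has kilo→echo; rho (Eve) has rho→gamma.
A3 = A2; e.g. omega (Eve) has no edge into A2. Fixed point.
From zulu, successor gamma is in the attractor (rank 1); the other successor omega is not.

gamma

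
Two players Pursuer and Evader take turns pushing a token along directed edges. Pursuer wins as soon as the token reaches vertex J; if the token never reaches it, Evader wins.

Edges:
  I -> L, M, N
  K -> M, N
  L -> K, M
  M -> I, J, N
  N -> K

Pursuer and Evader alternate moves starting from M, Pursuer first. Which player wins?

Track states (vertex, player-to-move).
A0 = {(J,Pursuer), (J,Evader)}
A1: add {(M,Pursuer)}.
(M,Pursuer) ∈ A1 ⇒ Pursuer forces the target.

Pursuer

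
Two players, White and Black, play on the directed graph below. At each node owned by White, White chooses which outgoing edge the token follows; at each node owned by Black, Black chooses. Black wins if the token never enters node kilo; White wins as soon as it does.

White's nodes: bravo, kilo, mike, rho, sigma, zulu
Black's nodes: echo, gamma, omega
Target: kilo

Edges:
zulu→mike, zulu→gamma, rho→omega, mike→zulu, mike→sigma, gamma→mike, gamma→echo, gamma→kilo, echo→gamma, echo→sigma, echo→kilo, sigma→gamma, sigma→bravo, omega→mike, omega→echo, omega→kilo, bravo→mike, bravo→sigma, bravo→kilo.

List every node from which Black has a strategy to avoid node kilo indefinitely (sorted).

A0 = {kilo}
A1: add {bravo} — bravo (White) has bravo→kilo.
A2: add {sigma} — sigma (White) has sigma→bravo.
A3: add {mike} — mike (White) has mike→sigma.
A4: add {zulu} — zulu (White) has zulu→mike.
A5 = A4; e.g. rho (White) has no edge into A4. Fixed point.
White's attractor = {bravo, kilo, mike, sigma, zulu}; Black avoids the target exactly from the complement.

echo, gamma, omega, rho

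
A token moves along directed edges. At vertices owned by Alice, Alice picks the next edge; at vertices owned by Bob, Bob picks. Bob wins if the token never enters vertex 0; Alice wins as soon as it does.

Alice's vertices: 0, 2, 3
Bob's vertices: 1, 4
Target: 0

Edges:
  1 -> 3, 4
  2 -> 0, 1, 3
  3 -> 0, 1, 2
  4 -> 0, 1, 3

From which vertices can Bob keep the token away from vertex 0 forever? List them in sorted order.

1, 4

A0 = {0}
A1: add {2, 3} — 2 (Alice) has 2→0; 3 (Alice) has 3→0.
A2 = A1; e.g. 1 (Bob) can still go to 4. Fixed point.
Alice's attractor = {0, 2, 3}; Bob avoids the target exactly from the complement.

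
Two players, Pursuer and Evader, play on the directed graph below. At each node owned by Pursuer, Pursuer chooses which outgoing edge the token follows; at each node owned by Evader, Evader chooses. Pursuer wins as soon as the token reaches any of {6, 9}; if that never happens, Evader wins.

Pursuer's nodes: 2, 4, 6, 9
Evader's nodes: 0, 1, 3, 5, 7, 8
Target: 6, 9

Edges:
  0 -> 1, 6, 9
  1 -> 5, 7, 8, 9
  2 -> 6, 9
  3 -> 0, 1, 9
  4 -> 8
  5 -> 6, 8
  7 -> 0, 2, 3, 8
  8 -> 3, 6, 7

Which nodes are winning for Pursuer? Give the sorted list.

A0 = {6, 9}
A1: add {2} — 2 (Pursuer) has 2→6.
A2 = A1; e.g. 0 (Evader) can still go to 1. Fixed point.
Pursuer's winning region = {2, 6, 9}.

2, 6, 9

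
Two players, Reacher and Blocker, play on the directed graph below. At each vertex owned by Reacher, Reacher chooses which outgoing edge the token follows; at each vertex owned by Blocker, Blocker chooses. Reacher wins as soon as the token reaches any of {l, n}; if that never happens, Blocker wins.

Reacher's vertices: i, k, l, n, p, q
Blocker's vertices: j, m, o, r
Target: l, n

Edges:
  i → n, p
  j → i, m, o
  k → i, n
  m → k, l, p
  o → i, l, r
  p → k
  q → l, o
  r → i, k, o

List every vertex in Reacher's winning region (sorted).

i, k, l, m, n, p, q

A0 = {l, n}
A1: add {i, k, q} — i (Reacher) has i→n; k (Reacher) has k→n; q (Reacher) has q→l.
A2: add {p} — p (Reacher) has p→k.
A3: add {m} — m (Blocker): all of {k, l, p} already in.
A4 = A3; e.g. j (Blocker) can still go to o. Fixed point.
Reacher's winning region = {i, k, l, m, n, p, q}.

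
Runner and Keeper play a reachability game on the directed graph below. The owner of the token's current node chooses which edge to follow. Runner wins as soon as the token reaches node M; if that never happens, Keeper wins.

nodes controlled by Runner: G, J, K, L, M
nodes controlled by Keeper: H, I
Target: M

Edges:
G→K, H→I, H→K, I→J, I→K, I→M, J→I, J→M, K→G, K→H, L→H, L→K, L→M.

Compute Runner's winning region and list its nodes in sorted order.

J, L, M

A0 = {M}
A1: add {J, L} — J (Runner) has J→M; L (Runner) has L→M.
A2 = A1; e.g. G (Runner) has no edge into A1. Fixed point.
Runner's winning region = {J, L, M}.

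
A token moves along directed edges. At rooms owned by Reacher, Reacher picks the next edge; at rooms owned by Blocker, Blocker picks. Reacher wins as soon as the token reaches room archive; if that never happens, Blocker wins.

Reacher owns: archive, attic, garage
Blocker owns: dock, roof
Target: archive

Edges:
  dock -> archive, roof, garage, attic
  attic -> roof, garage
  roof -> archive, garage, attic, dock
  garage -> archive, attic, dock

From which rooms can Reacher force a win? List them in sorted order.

archive, attic, garage

A0 = {archive}
A1: add {garage} — garage (Reacher) has garage→archive.
A2: add {attic} — attic (Reacher) has attic→garage.
A3 = A2; e.g. roof (Blocker) can still go to dock. Fixed point.
Reacher's winning region = {archive, attic, garage}.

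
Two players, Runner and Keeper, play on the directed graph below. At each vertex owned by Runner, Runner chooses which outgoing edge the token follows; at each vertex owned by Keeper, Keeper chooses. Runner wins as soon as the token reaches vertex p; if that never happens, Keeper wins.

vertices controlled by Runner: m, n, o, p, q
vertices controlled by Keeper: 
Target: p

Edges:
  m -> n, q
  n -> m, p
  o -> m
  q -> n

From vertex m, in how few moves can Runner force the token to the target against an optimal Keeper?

2

A0 = {p}
A1: add {n} — n (Runner) has n→p.
A2: add {m, q} — m (Runner) has m→n; q (Runner) has q→n.
m enters the attractor at level 2, so Runner can force the target in 2 moves from there.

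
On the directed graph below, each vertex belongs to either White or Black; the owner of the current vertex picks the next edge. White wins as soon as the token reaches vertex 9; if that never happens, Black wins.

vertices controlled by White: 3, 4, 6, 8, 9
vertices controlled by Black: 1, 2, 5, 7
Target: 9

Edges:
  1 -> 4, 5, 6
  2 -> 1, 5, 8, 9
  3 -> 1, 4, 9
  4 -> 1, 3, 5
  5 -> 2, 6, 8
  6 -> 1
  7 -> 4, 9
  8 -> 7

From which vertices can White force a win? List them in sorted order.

A0 = {9}
A1: add {3} — 3 (White) has 3→9.
A2: add {4} — 4 (White) has 4→3.
A3: add {7} — 7 (Black): all of {4, 9} already in.
A4: add {8} — 8 (White) has 8→7.
A5 = A4; e.g. 1 (Black) can still go to 5. Fixed point.
White's winning region = {3, 4, 7, 8, 9}.

3, 4, 7, 8, 9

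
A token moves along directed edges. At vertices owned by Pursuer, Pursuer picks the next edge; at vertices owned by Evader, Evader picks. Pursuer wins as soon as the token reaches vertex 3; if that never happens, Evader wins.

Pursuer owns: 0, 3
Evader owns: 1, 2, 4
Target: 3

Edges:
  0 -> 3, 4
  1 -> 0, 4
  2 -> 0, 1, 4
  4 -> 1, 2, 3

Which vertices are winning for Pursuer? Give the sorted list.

0, 3

A0 = {3}
A1: add {0} — 0 (Pursuer) has 0→3.
A2 = A1; e.g. 1 (Evader) can still go to 4. Fixed point.
Pursuer's winning region = {0, 3}.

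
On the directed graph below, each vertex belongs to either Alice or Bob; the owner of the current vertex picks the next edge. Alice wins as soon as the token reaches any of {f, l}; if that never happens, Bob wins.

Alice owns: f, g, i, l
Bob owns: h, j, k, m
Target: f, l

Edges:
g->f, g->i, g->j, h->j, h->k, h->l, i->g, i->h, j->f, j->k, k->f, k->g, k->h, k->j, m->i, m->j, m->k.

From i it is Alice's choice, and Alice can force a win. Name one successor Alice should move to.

A0 = {f, l}
A1: add {g} — g (Alice) has g→f.
A2: add {i} — i (Alice) has i→g.
A3 = A2; e.g. h (Bob) can still go to j. Fixed point.
From i, successor g is in the attractor (rank 1); the other successor h is not.

g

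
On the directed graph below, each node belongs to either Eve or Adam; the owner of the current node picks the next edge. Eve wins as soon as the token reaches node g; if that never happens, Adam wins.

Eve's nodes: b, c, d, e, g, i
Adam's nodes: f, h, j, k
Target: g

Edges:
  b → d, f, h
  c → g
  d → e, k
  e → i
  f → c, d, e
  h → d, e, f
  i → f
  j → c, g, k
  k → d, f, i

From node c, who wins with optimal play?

A0 = {g}
A1: add {c} — c (Eve) has c→g.
A2 = A1; e.g. b (Eve) has no edge into A1. Fixed point.
c ∈ A1, so Eve can force the target.

Eve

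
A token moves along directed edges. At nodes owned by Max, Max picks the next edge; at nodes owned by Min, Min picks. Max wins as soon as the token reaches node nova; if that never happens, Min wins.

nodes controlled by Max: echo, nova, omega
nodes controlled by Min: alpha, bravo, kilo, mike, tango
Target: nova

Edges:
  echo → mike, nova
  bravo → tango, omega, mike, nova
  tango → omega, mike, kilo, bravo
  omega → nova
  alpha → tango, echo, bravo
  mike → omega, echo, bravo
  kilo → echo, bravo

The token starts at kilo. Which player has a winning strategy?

A0 = {nova}
A1: add {echo, omega} — omega (Max) has omega→nova; echo (Max) has echo→nova.
A2 = A1; e.g. alpha (Min) can still go to tango. Fixed point.
kilo never enters the attractor, so Min can avoid the target forever.

Min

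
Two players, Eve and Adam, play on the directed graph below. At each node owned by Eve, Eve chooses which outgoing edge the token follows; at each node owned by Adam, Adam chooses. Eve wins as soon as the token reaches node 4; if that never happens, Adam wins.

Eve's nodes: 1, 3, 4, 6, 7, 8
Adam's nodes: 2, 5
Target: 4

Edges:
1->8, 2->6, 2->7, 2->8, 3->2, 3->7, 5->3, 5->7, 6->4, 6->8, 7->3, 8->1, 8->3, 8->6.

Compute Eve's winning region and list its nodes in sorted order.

1, 4, 6, 8

A0 = {4}
A1: add {6} — 6 (Eve) has 6→4.
A2: add {8} — 8 (Eve) has 8→6.
A3: add {1} — 1 (Eve) has 1→8.
A4 = A3; e.g. 2 (Adam) can still go to 7. Fixed point.
Eve's winning region = {1, 4, 6, 8}.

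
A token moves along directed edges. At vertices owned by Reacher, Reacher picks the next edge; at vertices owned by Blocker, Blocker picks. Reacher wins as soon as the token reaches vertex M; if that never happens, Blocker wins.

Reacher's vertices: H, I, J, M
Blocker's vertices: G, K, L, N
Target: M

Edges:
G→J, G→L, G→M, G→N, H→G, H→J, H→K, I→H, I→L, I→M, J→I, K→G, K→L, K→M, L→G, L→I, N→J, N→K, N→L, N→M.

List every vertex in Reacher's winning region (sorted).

A0 = {M}
A1: add {I} — I (Reacher) has I→M.
A2: add {J} — J (Reacher) has J→I.
A3: add {H} — H (Reacher) has H→J.
A4 = A3; e.g. G (Blocker) can still go to L. Fixed point.
Reacher's winning region = {H, I, J, M}.

H, I, J, M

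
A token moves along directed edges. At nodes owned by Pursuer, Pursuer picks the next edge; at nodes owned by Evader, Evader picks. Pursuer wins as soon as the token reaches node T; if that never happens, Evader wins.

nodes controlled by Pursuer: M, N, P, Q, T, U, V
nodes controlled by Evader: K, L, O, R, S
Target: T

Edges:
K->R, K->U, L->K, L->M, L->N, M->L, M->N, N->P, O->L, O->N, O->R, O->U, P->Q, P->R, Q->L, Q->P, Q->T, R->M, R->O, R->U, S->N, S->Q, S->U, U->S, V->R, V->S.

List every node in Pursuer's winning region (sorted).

A0 = {T}
A1: add {Q} — Q (Pursuer) has Q→T.
A2: add {P} — P (Pursuer) has P→Q.
A3: add {N} — N (Pursuer) has N→P.
A4: add {M} — M (Pursuer) has M→N.
A5 = A4; e.g. K (Evader) can still go to R. Fixed point.
Pursuer's winning region = {M, N, P, Q, T}.

M, N, P, Q, T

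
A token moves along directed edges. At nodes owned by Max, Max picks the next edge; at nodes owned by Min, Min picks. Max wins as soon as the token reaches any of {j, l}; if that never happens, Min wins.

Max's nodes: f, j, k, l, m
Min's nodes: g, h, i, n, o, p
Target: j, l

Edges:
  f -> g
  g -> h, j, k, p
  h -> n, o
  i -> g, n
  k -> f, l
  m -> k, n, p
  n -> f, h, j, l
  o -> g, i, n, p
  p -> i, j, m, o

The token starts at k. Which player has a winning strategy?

A0 = {j, l}
A1: add {k} — k (Max) has k→l.
k ∈ A1, so Max can force the target.

Max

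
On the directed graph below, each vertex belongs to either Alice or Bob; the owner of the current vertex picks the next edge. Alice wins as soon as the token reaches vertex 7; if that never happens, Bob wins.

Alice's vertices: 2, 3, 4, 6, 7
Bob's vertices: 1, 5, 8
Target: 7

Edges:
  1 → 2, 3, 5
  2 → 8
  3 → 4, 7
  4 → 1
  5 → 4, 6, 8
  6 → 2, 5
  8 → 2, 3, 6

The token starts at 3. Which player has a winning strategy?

Alice

A0 = {7}
A1: add {3} — 3 (Alice) has 3→7.
A2 = A1; e.g. 1 (Bob) can still go to 2. Fixed point.
3 ∈ A1, so Alice can force the target.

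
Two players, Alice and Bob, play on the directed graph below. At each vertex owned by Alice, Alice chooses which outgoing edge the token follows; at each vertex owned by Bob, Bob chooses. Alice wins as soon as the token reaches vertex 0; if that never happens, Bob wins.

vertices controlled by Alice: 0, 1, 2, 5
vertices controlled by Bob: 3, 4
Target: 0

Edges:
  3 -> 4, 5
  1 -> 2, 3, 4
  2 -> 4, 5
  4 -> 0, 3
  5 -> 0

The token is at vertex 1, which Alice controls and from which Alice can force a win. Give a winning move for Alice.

A0 = {0}
A1: add {5} — 5 (Alice) has 5→0.
A2: add {2} — 2 (Alice) has 2→5.
A3: add {1} — 1 (Alice) has 1→2.
A4 = A3; e.g. 3 (Bob) can still go to 4. Fixed point.
From 1, successor 2 is in the attractor (rank 2); the other successors 3, 4 are not.

2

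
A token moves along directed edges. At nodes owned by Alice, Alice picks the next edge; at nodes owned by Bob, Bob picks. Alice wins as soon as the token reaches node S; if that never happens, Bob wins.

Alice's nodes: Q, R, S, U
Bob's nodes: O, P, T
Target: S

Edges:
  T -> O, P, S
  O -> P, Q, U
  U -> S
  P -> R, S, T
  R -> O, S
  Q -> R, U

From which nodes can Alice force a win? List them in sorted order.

A0 = {S}
A1: add {R, U} — R (Alice) has R→S; U (Alice) has U→S.
A2: add {Q} — Q (Alice) has Q→R.
A3 = A2; e.g. O (Bob) can still go to P. Fixed point.
Alice's winning region = {Q, R, S, U}.

Q, R, S, U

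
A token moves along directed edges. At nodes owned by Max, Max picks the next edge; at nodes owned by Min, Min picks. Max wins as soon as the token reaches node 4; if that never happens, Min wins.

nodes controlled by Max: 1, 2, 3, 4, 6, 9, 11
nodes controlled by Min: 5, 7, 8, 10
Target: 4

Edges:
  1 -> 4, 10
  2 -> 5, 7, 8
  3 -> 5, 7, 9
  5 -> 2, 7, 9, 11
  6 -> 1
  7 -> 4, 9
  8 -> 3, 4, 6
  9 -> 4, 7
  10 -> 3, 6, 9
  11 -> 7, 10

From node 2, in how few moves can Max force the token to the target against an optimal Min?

3

A0 = {4}
A1: add {1, 9} — 1 (Max) has 1→4; 9 (Max) has 9→4.
A2: add {3, 6, 7} — 3 (Max) has 3→9; 6 (Max) has 6→1; 7 (Min): all of {4, 9} already in.
A3: add {2, 8, 10, 11} — 2 (Max) has 2→7; 8 (Min): all of {3, 4, 6} already in; 10 (Min): all of {3, 6, 9} already in; 11 (Max) has 11→7.
2 enters the attractor at level 3, so Max can force the target in 3 moves from there.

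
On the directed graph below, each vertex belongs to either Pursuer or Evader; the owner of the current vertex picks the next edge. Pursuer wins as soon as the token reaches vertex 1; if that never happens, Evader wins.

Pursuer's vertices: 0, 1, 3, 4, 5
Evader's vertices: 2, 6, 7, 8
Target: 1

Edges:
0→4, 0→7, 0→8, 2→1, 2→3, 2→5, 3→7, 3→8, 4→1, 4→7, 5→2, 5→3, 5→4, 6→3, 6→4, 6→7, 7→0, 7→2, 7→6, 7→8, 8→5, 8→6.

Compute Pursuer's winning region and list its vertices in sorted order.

A0 = {1}
A1: add {4} — 4 (Pursuer) has 4→1.
A2: add {0, 5} — 0 (Pursuer) has 0→4; 5 (Pursuer) has 5→4.
A3 = A2; e.g. 2 (Evader) can still go to 3. Fixed point.
Pursuer's winning region = {0, 1, 4, 5}.

0, 1, 4, 5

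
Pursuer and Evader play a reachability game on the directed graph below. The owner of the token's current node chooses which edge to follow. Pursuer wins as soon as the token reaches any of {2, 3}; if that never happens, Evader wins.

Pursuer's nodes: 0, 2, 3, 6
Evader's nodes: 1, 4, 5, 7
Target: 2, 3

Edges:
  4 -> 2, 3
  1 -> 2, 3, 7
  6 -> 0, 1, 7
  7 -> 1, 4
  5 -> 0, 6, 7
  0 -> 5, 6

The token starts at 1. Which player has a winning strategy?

Evader

A0 = {2, 3}
A1: add {4} — 4 (Evader): all of {2, 3} already in.
A2 = A1; e.g. 0 (Pursuer) has no edge into A1. Fixed point.
1 never enters the attractor, so Evader can avoid the target forever.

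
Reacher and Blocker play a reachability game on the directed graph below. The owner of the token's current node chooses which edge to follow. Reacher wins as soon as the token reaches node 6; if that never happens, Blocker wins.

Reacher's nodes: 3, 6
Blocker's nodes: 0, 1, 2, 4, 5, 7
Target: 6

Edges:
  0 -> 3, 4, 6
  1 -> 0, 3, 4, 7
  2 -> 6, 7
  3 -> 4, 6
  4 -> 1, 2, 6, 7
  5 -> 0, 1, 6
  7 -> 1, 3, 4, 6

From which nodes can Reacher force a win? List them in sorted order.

A0 = {6}
A1: add {3} — 3 (Reacher) has 3→6.
A2 = A1; e.g. 0 (Blocker) can still go to 4. Fixed point.
Reacher's winning region = {3, 6}.

3, 6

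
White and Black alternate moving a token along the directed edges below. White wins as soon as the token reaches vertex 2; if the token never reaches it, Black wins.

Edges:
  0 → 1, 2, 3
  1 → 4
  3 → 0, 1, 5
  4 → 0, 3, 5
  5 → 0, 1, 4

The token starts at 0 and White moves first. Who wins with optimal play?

Track states (vertex, player-to-move).
A0 = {(2,White), (2,Black)}
A1: add {(0,White)}.
(0,White) ∈ A1 ⇒ White forces the target.

White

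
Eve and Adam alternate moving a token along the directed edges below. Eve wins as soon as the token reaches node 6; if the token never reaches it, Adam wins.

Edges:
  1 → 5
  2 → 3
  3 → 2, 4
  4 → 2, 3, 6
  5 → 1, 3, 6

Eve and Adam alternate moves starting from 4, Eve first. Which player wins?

Eve

Track states (vertex, player-to-move).
A0 = {(6,Eve), (6,Adam)}
A1: add {(4,Eve), (5,Eve)}.
(4,Eve) ∈ A1 ⇒ Eve forces the target.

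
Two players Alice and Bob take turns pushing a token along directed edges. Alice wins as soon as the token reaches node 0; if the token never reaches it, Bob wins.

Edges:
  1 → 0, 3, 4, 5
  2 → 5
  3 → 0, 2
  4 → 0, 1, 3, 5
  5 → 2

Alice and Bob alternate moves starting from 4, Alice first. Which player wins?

Track states (vertex, player-to-move).
A0 = {(0,Alice), (0,Bob)}
A1: add {(1,Alice), (3,Alice), (4,Alice)}.
(4,Alice) ∈ A1 ⇒ Alice forces the target.

Alice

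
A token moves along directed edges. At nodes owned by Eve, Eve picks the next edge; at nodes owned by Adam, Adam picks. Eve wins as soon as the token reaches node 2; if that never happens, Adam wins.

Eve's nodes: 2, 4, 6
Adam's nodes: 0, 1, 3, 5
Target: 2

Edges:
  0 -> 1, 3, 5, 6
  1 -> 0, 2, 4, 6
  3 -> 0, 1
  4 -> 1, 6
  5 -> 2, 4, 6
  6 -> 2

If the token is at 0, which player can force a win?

Adam

A0 = {2}
A1: add {6} — 6 (Eve) has 6→2.
A2: add {4} — 4 (Eve) has 4→6.
A3: add {5} — 5 (Adam): all of {2, 4, 6} already in.
A4 = A3; e.g. 0 (Adam) can still go to 1. Fixed point.
0 never enters the attractor, so Adam can avoid the target forever.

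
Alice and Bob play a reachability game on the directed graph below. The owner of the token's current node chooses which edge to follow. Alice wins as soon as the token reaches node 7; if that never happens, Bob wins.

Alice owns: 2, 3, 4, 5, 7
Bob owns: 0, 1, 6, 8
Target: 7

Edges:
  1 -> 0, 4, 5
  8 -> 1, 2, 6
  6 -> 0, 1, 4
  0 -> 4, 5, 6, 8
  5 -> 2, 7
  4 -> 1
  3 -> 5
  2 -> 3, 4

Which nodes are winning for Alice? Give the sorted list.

A0 = {7}
A1: add {5} — 5 (Alice) has 5→7.
A2: add {3} — 3 (Alice) has 3→5.
A3: add {2} — 2 (Alice) has 2→3.
A4 = A3; e.g. 0 (Bob) can still go to 4. Fixed point.
Alice's winning region = {2, 3, 5, 7}.

2, 3, 5, 7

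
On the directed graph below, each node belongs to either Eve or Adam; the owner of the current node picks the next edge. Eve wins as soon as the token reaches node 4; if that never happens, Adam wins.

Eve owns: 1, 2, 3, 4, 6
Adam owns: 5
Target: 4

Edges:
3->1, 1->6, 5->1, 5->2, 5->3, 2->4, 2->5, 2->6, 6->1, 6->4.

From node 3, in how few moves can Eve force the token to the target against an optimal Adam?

A0 = {4}
A1: add {2, 6} — 2 (Eve) has 2→4; 6 (Eve) has 6→4.
A2: add {1} — 1 (Eve) has 1→6.
A3: add {3} — 3 (Eve) has 3→1.
3 enters the attractor at level 3, so Eve can force the target in 3 moves from there.

3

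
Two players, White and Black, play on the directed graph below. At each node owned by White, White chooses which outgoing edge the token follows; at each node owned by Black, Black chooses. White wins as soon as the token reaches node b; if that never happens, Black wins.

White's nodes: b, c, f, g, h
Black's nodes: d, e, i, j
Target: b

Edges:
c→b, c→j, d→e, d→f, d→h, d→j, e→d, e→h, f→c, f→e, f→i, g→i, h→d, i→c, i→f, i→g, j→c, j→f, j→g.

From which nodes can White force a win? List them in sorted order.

b, c, f

A0 = {b}
A1: add {c} — c (White) has c→b.
A2: add {f} — f (White) has f→c.
A3 = A2; e.g. d (Black) can still go to e. Fixed point.
White's winning region = {b, c, f}.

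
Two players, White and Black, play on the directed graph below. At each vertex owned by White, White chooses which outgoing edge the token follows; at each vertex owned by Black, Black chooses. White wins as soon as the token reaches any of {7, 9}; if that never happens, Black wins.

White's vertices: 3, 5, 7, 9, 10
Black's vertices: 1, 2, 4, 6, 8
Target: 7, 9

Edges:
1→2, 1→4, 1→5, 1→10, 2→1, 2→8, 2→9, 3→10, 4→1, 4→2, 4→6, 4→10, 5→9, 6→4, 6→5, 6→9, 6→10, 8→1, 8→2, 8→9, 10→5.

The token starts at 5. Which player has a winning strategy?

White

A0 = {7, 9}
A1: add {5} — 5 (White) has 5→9.
5 ∈ A1, so White can force the target.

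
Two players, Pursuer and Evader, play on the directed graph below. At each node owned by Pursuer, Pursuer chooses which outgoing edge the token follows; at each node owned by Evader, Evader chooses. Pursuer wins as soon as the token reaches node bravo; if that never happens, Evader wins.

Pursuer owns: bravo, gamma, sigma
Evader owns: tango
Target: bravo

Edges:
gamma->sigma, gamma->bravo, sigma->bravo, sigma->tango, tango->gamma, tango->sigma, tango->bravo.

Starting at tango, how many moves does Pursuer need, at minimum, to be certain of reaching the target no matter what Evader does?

2

A0 = {bravo}
A1: add {gamma, sigma} — gamma (Pursuer) has gamma→bravo; sigma (Pursuer) has sigma→bravo.
A2: add {tango} — tango (Evader): all of {gamma, sigma, bravo} already in.
A2 = all vertices. Fixed point.
tango enters the attractor at level 2, so Pursuer can force the target in 2 moves from there.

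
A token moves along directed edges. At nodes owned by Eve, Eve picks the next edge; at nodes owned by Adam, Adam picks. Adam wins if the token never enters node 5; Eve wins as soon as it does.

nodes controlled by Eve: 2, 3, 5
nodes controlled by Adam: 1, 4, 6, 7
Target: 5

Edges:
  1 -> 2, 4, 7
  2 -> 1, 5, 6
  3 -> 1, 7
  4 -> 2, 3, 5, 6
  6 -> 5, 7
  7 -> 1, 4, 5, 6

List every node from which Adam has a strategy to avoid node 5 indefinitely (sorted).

A0 = {5}
A1: add {2} — 2 (Eve) has 2→5.
A2 = A1; e.g. 1 (Adam) can still go to 4. Fixed point.
Eve's attractor = {2, 5}; Adam avoids the target exactly from the complement.

1, 3, 4, 6, 7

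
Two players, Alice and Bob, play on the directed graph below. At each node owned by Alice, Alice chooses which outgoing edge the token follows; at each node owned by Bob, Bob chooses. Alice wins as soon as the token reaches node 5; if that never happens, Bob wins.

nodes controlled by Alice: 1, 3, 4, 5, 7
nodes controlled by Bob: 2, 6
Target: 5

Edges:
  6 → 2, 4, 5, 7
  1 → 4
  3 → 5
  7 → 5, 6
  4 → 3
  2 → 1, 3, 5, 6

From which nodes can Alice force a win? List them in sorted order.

1, 3, 4, 5, 7

A0 = {5}
A1: add {3, 7} — 3 (Alice) has 3→5; 7 (Alice) has 7→5.
A2: add {4} — 4 (Alice) has 4→3.
A3: add {1} — 1 (Alice) has 1→4.
A4 = A3; e.g. 2 (Bob) can still go to 6. Fixed point.
Alice's winning region = {1, 3, 4, 5, 7}.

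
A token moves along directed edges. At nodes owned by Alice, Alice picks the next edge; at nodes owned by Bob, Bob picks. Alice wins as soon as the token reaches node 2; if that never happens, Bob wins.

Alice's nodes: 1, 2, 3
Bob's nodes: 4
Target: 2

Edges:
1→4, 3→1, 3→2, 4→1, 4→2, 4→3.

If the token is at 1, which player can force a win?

Bob

A0 = {2}
A1: add {3} — 3 (Alice) has 3→2.
A2 = A1; e.g. 1 (Alice) has no edge into A1. Fixed point.
1 never enters the attractor, so Bob can avoid the target forever.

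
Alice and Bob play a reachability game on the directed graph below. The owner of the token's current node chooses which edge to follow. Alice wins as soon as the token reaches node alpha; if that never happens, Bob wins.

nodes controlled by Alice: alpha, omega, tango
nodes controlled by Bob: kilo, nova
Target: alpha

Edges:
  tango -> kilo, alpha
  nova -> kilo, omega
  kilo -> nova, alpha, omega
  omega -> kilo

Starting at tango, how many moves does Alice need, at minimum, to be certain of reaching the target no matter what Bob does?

1

A0 = {alpha}
A1: add {tango} — tango (Alice) has tango→alpha.
A2 = A1; e.g. nova (Bob) can still go to kilo. Fixed point.
tango enters the attractor at level 1, so Alice can force the target in 1 move from there.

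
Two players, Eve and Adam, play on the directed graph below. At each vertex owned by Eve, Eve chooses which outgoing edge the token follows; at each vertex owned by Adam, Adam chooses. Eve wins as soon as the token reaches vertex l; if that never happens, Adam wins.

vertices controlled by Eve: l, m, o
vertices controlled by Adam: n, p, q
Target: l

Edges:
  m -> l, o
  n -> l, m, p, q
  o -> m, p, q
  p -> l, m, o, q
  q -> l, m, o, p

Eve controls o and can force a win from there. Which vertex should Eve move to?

m

A0 = {l}
A1: add {m} — m (Eve) has m→l.
A2: add {o} — o (Eve) has o→m.
A3 = A2; e.g. n (Adam) can still go to p. Fixed point.
From o, successor m is in the attractor (rank 1); the other successors p, q are not.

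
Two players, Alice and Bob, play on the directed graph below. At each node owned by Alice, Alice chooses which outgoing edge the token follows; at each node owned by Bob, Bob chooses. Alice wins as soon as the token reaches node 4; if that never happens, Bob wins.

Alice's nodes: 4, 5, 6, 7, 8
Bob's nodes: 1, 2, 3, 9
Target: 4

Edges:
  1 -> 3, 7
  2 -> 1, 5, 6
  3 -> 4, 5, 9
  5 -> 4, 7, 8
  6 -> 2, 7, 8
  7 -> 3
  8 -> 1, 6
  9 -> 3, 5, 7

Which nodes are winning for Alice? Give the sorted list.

A0 = {4}
A1: add {5} — 5 (Alice) has 5→4.
A2 = A1; e.g. 1 (Bob) can still go to 3. Fixed point.
Alice's winning region = {4, 5}.

4, 5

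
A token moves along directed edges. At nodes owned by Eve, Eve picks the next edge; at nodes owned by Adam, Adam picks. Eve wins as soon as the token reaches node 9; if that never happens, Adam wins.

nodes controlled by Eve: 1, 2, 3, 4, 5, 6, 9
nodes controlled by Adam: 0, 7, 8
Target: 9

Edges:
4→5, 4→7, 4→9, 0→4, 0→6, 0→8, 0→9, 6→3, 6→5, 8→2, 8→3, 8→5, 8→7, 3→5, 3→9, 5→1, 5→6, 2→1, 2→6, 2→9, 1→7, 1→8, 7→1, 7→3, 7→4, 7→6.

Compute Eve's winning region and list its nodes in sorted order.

A0 = {9}
A1: add {2, 3, 4} — 2 (Eve) has 2→9; 3 (Eve) has 3→9; 4 (Eve) has 4→9.
A2: add {6} — 6 (Eve) has 6→3.
A3: add {5} — 5 (Eve) has 5→6.
A4 = A3; e.g. 0 (Adam) can still go to 8. Fixed point.
Eve's winning region = {2, 3, 4, 5, 6, 9}.

2, 3, 4, 5, 6, 9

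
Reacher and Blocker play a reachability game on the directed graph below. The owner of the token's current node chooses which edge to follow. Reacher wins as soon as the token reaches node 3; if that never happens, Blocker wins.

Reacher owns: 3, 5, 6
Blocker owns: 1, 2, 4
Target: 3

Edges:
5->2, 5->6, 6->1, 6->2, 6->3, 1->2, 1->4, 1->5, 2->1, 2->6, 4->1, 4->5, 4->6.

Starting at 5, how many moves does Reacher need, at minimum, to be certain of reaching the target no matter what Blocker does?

A0 = {3}
A1: add {6} — 6 (Reacher) has 6→3.
A2: add {5} — 5 (Reacher) has 5→6.
A3 = A2; e.g. 1 (Blocker) can still go to 2. Fixed point.
5 enters the attractor at level 2, so Reacher can force the target in 2 moves from there.

2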